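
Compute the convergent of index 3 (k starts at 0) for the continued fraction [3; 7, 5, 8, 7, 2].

Using pₖ = aₖpₖ₋₁ + pₖ₋₂, qₖ = aₖqₖ₋₁ + qₖ₋₂ (with p₋₁=1, p₋₂=0, q₋₁=0, q₋₂=1):
  k=0: a=3, p=3, q=1
  k=1: a=7, p=22, q=7
  k=2: a=5, p=113, q=36
  k=3: a=8, p=926, q=295

926/295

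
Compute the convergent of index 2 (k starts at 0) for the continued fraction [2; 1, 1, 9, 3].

Using pₖ = aₖpₖ₋₁ + pₖ₋₂, qₖ = aₖqₖ₋₁ + qₖ₋₂ (with p₋₁=1, p₋₂=0, q₋₁=0, q₋₂=1):
  k=0: a=2, p=2, q=1
  k=1: a=1, p=3, q=1
  k=2: a=1, p=5, q=2

5/2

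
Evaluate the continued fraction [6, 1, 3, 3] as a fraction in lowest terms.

88/13

Fold from the inside: start with 3/1.
  3 + 1/3 = 10/3
  1 + 3/10 = 13/10
  6 + 10/13 = 88/13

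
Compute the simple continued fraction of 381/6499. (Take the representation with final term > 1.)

381 = 0*6499 + 381
6499 = 17*381 + 22
381 = 17*22 + 7
22 = 3*7 + 1
7 = 7*1 + 0  (stop)
So 381/6499 = [0; 17, 17, 3, 7].

[0; 17, 17, 3, 7]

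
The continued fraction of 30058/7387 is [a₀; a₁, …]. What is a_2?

2

30058 = 4·7387 + 510   →  a_0 = 4
7387 = 14·510 + 247   →  a_1 = 14
510 = 2·247 + 16   →  a_2 = 2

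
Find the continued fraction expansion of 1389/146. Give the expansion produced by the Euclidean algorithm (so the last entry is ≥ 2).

1389 = 9×146 + 75
146 = 1×75 + 71
75 = 1×71 + 4
71 = 17×4 + 3
4 = 1×3 + 1
3 = 3×1 + 0  (stop)
So 1389/146 = [9; 1, 1, 17, 1, 3].

[9; 1, 1, 17, 1, 3]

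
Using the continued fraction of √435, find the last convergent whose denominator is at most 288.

5965/286

√435 = [20; 1, 5, 1, 40, …] (period length 4).
Convergents:
  p_0/q_0 = 20/1
  p_1/q_1 = 21/1
  p_2/q_2 = 125/6
  p_3/q_3 = 146/7
  p_4/q_4 = 5965/286
  p_5/q_5 = 6111/293
q_4 = 286 ≤ 288 < 293 = q_5, so the answer is 5965/286.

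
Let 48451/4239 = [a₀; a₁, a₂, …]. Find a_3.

48451 = 11·4239 + 1822   →  a_0 = 11
4239 = 2·1822 + 595   →  a_1 = 2
1822 = 3·595 + 37   →  a_2 = 3
595 = 16·37 + 3   →  a_3 = 16

16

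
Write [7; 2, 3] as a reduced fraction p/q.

Using pₖ = aₖpₖ₋₁ + pₖ₋₂ and qₖ = aₖqₖ₋₁ + qₖ₋₂:
  k=0: a=7, p=7, q=1
  k=1: a=2, p=15, q=2
  k=2: a=3, p=52, q=7

52/7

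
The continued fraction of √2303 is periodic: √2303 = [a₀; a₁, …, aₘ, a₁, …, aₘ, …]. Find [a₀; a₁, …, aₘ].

[47; 1, 94]

a₀ = ⌊√2303⌋ = 47.
With m₀=0, d₀=1 and mₖ₊₁ = dₖaₖ − mₖ, dₖ₊₁ = (n − mₖ₊₁²)/dₖ, aₖ₊₁ = ⌊(a₀+mₖ₊₁)/dₖ₊₁⌋:
  k=1: m=47, d=94, a=1
  k=2: m=47, d=1, a=94
d=1 and a=2a₀=94 at k=2, so the next step gives (m, d) = (47, 94) again — its k=1 value — and the period has length 2.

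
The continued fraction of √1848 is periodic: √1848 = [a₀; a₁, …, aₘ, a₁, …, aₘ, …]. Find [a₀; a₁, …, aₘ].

[42; 1, 84]

a₀ = ⌊√1848⌋ = 42.
With m₀=0, d₀=1 and mₖ₊₁ = dₖaₖ − mₖ, dₖ₊₁ = (n − mₖ₊₁²)/dₖ, aₖ₊₁ = ⌊(a₀+mₖ₊₁)/dₖ₊₁⌋:
  k=1: m=42, d=84, a=1
  k=2: m=42, d=1, a=84
d=1 and a=2a₀=84 at k=2, so the next step gives (m, d) = (42, 84) again — its k=1 value — and the period has length 2.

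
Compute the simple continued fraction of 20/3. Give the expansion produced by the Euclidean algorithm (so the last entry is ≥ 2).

20 = 6×3 + 2
3 = 1×2 + 1
2 = 2×1 + 0  (stop)
So 20/3 = [6; 1, 2].

[6; 1, 2]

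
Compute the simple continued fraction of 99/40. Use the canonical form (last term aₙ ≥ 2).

99 = 2·40 + 19
40 = 2·19 + 2
19 = 9·2 + 1
2 = 2·1 + 0  (stop)
So 99/40 = [2; 2, 9, 2].

[2; 2, 9, 2]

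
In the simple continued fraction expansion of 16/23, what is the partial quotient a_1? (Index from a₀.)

1

16 = 0·23 + 16   →  a_0 = 0
23 = 1·16 + 7   →  a_1 = 1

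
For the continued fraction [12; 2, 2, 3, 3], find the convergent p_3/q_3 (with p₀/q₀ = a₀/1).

211/17

Using pₖ = aₖpₖ₋₁ + pₖ₋₂, qₖ = aₖqₖ₋₁ + qₖ₋₂ (with p₋₁=1, p₋₂=0, q₋₁=0, q₋₂=1):
  k=0: a=12, p=12, q=1
  k=1: a=2, p=25, q=2
  k=2: a=2, p=62, q=5
  k=3: a=3, p=211, q=17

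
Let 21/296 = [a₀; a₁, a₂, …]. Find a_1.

21 = 0·296 + 21   →  a_0 = 0
296 = 14·21 + 2   →  a_1 = 14

14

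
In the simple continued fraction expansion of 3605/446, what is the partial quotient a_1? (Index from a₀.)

3605 = 8·446 + 37   →  a_0 = 8
446 = 12·37 + 2   →  a_1 = 12

12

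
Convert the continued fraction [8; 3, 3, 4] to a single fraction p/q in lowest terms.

357/43

Using pₖ = aₖpₖ₋₁ + pₖ₋₂ and qₖ = aₖqₖ₋₁ + qₖ₋₂:
  k=0: a=8, p=8, q=1
  k=1: a=3, p=25, q=3
  k=2: a=3, p=83, q=10
  k=3: a=4, p=357, q=43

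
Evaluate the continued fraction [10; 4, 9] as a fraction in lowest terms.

379/37

Fold from the inside: start with 9/1.
  4 + 1/9 = 37/9
  10 + 9/37 = 379/37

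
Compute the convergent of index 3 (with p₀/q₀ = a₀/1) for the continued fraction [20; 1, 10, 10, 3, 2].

2321/111

Using pₖ = aₖpₖ₋₁ + pₖ₋₂, qₖ = aₖqₖ₋₁ + qₖ₋₂ (with p₋₁=1, p₋₂=0, q₋₁=0, q₋₂=1):
  k=0: a=20, p=20, q=1
  k=1: a=1, p=21, q=1
  k=2: a=10, p=230, q=11
  k=3: a=10, p=2321, q=111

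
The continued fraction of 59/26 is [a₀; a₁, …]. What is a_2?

59 = 2·26 + 7   →  a_0 = 2
26 = 3·7 + 5   →  a_1 = 3
7 = 1·5 + 2   →  a_2 = 1

1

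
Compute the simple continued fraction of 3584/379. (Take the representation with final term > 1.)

[9; 2, 5, 4, 8]

3584 = 9·379 + 173
379 = 2·173 + 33
173 = 5·33 + 8
33 = 4·8 + 1
8 = 8·1 + 0  (stop)
So 3584/379 = [9; 2, 5, 4, 8].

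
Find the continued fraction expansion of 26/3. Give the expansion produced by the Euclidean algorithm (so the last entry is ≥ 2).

26 = 8·3 + 2
3 = 1·2 + 1
2 = 2·1 + 0  (stop)
So 26/3 = [8; 1, 2].

[8; 1, 2]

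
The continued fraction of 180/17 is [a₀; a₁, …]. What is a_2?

180 = 10·17 + 10   →  a_0 = 10
17 = 1·10 + 7   →  a_1 = 1
10 = 1·7 + 3   →  a_2 = 1

1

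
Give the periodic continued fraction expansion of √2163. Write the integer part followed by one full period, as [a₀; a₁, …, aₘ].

a₀ = ⌊√2163⌋ = 46.
With m₀=0, d₀=1 and mₖ₊₁ = dₖaₖ − mₖ, dₖ₊₁ = (n − mₖ₊₁²)/dₖ, aₖ₊₁ = ⌊(a₀+mₖ₊₁)/dₖ₊₁⌋:
  k=1: m=46, d=47, a=1
  k=2: m=1, d=46, a=1
  k=3: m=45, d=3, a=30
  k=4: m=45, d=46, a=1
  k=5: m=1, d=47, a=1
  k=6: m=46, d=1, a=92
d=1 and a=2a₀=92 at k=6, so the next step gives (m, d) = (46, 47) again — its k=1 value — and the period has length 6.

[46; 1, 1, 30, 1, 1, 92]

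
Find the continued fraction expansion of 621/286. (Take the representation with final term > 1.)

[2; 5, 1, 5, 8]

621 = 2*286 + 49
286 = 5*49 + 41
49 = 1*41 + 8
41 = 5*8 + 1
8 = 8*1 + 0  (stop)
So 621/286 = [2; 5, 1, 5, 8].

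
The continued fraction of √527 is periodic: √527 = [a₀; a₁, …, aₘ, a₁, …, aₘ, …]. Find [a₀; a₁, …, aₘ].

[22; 1, 21, 1, 44]

a₀ = ⌊√527⌋ = 22.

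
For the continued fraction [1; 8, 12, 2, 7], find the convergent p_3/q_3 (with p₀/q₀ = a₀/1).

227/202

Using pₖ = aₖpₖ₋₁ + pₖ₋₂, qₖ = aₖqₖ₋₁ + qₖ₋₂ (with p₋₁=1, p₋₂=0, q₋₁=0, q₋₂=1):
  k=0: a=1, p=1, q=1
  k=1: a=8, p=9, q=8
  k=2: a=12, p=109, q=97
  k=3: a=2, p=227, q=202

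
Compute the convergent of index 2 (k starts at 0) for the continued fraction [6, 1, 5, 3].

Using pₖ = aₖpₖ₋₁ + pₖ₋₂, qₖ = aₖqₖ₋₁ + qₖ₋₂ (with p₋₁=1, p₋₂=0, q₋₁=0, q₋₂=1):
  k=0: a=6, p=6, q=1
  k=1: a=1, p=7, q=1
  k=2: a=5, p=41, q=6

41/6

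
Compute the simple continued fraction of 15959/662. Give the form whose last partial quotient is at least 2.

[24; 9, 3, 11, 2]

15959 = 24*662 + 71
662 = 9*71 + 23
71 = 3*23 + 2
23 = 11*2 + 1
2 = 2*1 + 0  (stop)
So 15959/662 = [24; 9, 3, 11, 2].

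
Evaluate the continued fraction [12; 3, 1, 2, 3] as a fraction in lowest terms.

454/37

Fold from the inside: start with 3/1.
  2 + 1/3 = 7/3
  1 + 3/7 = 10/7
  3 + 7/10 = 37/10
  12 + 10/37 = 454/37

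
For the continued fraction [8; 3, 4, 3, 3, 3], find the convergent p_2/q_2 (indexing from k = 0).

108/13

Using pₖ = aₖpₖ₋₁ + pₖ₋₂, qₖ = aₖqₖ₋₁ + qₖ₋₂ (with p₋₁=1, p₋₂=0, q₋₁=0, q₋₂=1):
  k=0: a=8, p=8, q=1
  k=1: a=3, p=25, q=3
  k=2: a=4, p=108, q=13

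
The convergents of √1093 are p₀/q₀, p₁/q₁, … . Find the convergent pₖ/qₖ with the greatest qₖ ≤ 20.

562/17

√1093 = [33; 16, 1, 1, 16, 66, …] (period length 5).
Convergents:
  p_0/q_0 = 33/1
  p_1/q_1 = 529/16
  p_2/q_2 = 562/17
  p_3/q_3 = 1091/33
q_2 = 17 ≤ 20 < 33 = q_3, so the answer is 562/17.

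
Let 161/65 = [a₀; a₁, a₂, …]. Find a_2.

161 = 2·65 + 31   →  a_0 = 2
65 = 2·31 + 3   →  a_1 = 2
31 = 10·3 + 1   →  a_2 = 10

10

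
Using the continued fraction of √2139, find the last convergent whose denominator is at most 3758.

68449/1480

√2139 = [46; 4, 92, …] (period length 2).
Convergents:
  p_0/q_0 = 46/1
  p_1/q_1 = 185/4
  p_2/q_2 = 17066/369
  p_3/q_3 = 68449/1480
  p_4/q_4 = 6314374/136529
q_3 = 1480 ≤ 3758 < 136529 = q_4, so the answer is 68449/1480.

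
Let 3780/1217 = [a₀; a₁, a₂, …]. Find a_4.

3780 = 3·1217 + 129   →  a_0 = 3
1217 = 9·129 + 56   →  a_1 = 9
129 = 2·56 + 17   →  a_2 = 2
56 = 3·17 + 5   →  a_3 = 3
17 = 3·5 + 2   →  a_4 = 3

3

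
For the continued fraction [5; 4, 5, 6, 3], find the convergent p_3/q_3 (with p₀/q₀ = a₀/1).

Using pₖ = aₖpₖ₋₁ + pₖ₋₂, qₖ = aₖqₖ₋₁ + qₖ₋₂ (with p₋₁=1, p₋₂=0, q₋₁=0, q₋₂=1):
  k=0: a=5, p=5, q=1
  k=1: a=4, p=21, q=4
  k=2: a=5, p=110, q=21
  k=3: a=6, p=681, q=130

681/130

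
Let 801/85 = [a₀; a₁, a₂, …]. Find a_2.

801 = 9·85 + 36   →  a_0 = 9
85 = 2·36 + 13   →  a_1 = 2
36 = 2·13 + 10   →  a_2 = 2

2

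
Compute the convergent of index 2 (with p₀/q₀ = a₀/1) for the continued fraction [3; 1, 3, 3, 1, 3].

Using pₖ = aₖpₖ₋₁ + pₖ₋₂, qₖ = aₖqₖ₋₁ + qₖ₋₂ (with p₋₁=1, p₋₂=0, q₋₁=0, q₋₂=1):
  k=0: a=3, p=3, q=1
  k=1: a=1, p=4, q=1
  k=2: a=3, p=15, q=4

15/4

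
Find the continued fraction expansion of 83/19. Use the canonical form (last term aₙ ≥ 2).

[4; 2, 1, 2, 2]

83 = 4*19 + 7
19 = 2*7 + 5
7 = 1*5 + 2
5 = 2*2 + 1
2 = 2*1 + 0  (stop)
So 83/19 = [4; 2, 1, 2, 2].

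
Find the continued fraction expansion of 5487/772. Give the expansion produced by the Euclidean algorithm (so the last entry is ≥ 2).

5487 = 7×772 + 83
772 = 9×83 + 25
83 = 3×25 + 8
25 = 3×8 + 1
8 = 8×1 + 0  (stop)
So 5487/772 = [7; 9, 3, 3, 8].

[7; 9, 3, 3, 8]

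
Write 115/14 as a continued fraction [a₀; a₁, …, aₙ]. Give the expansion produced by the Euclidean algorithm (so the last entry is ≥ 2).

115 = 8*14 + 3
14 = 4*3 + 2
3 = 1*2 + 1
2 = 2*1 + 0  (stop)
So 115/14 = [8; 4, 1, 2].

[8; 4, 1, 2]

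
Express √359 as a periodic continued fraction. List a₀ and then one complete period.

[18; 1, 17, 1, 36]

a₀ = ⌊√359⌋ = 18.
With m₀=0, d₀=1 and mₖ₊₁ = dₖaₖ − mₖ, dₖ₊₁ = (n − mₖ₊₁²)/dₖ, aₖ₊₁ = ⌊(a₀+mₖ₊₁)/dₖ₊₁⌋:
  k=1: m=18, d=35, a=1
  k=2: m=17, d=2, a=17
  k=3: m=17, d=35, a=1
  k=4: m=18, d=1, a=36
d=1 and a=2a₀=36 at k=4, so the next step gives (m, d) = (18, 35) again — its k=1 value — and the period has length 4.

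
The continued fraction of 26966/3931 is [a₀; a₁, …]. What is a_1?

1

26966 = 6·3931 + 3380   →  a_0 = 6
3931 = 1·3380 + 551   →  a_1 = 1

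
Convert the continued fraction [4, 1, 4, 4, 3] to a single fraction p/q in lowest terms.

Fold from the inside: start with 3/1.
  4 + 1/3 = 13/3
  4 + 3/13 = 55/13
  1 + 13/55 = 68/55
  4 + 55/68 = 327/68

327/68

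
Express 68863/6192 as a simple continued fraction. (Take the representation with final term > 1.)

[11; 8, 4, 12, 3, 1, 3]

68863 = 11×6192 + 751
6192 = 8×751 + 184
751 = 4×184 + 15
184 = 12×15 + 4
15 = 3×4 + 3
4 = 1×3 + 1
3 = 3×1 + 0  (stop)
So 68863/6192 = [11; 8, 4, 12, 3, 1, 3].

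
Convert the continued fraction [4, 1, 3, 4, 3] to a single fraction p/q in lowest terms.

Using pₖ = aₖpₖ₋₁ + pₖ₋₂ and qₖ = aₖqₖ₋₁ + qₖ₋₂:
  k=0: a=4, p=4, q=1
  k=1: a=1, p=5, q=1
  k=2: a=3, p=19, q=4
  k=3: a=4, p=81, q=17
  k=4: a=3, p=262, q=55

262/55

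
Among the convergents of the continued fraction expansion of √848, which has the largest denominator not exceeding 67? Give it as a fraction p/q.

√848 = [29; 8, 3, 3, 3, 8, 58, …] (period length 6).
Convergents:
  p_0/q_0 = 29/1
  p_1/q_1 = 233/8
  p_2/q_2 = 728/25
  p_3/q_3 = 2417/83
q_2 = 25 ≤ 67 < 83 = q_3, so the answer is 728/25.

728/25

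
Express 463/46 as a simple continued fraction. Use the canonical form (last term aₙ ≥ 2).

[10; 15, 3]

463 = 10·46 + 3
46 = 15·3 + 1
3 = 3·1 + 0  (stop)
So 463/46 = [10; 15, 3].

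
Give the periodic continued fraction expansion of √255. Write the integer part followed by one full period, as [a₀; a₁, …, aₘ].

a₀ = ⌊√255⌋ = 15.
With m₀=0, d₀=1 and mₖ₊₁ = dₖaₖ − mₖ, dₖ₊₁ = (n − mₖ₊₁²)/dₖ, aₖ₊₁ = ⌊(a₀+mₖ₊₁)/dₖ₊₁⌋:
  k=1: m=15, d=30, a=1
  k=2: m=15, d=1, a=30
d=1 and a=2a₀=30 at k=2, so the next step gives (m, d) = (15, 30) again — its k=1 value — and the period has length 2.

[15; 1, 30]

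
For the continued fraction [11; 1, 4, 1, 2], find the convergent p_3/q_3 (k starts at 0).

Using pₖ = aₖpₖ₋₁ + pₖ₋₂, qₖ = aₖqₖ₋₁ + qₖ₋₂ (with p₋₁=1, p₋₂=0, q₋₁=0, q₋₂=1):
  k=0: a=11, p=11, q=1
  k=1: a=1, p=12, q=1
  k=2: a=4, p=59, q=5
  k=3: a=1, p=71, q=6

71/6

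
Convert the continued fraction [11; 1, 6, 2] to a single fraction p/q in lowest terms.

178/15

Fold from the inside: start with 2/1.
  6 + 1/2 = 13/2
  1 + 2/13 = 15/13
  11 + 13/15 = 178/15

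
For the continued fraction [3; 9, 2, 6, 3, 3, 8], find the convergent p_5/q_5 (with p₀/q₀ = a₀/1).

Using pₖ = aₖpₖ₋₁ + pₖ₋₂, qₖ = aₖqₖ₋₁ + qₖ₋₂ (with p₋₁=1, p₋₂=0, q₋₁=0, q₋₂=1):
  k=0: a=3, p=3, q=1
  k=1: a=9, p=28, q=9
  k=2: a=2, p=59, q=19
  k=3: a=6, p=382, q=123
  k=4: a=3, p=1205, q=388
  k=5: a=3, p=3997, q=1287

3997/1287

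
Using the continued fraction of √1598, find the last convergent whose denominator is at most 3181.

126281/3159

√1598 = [39; 1, 38, 1, 78, …] (period length 4).
Convergents:
  p_0/q_0 = 39/1
  p_1/q_1 = 40/1
  p_2/q_2 = 1559/39
  p_3/q_3 = 1599/40
  p_4/q_4 = 126281/3159
  p_5/q_5 = 127880/3199
q_4 = 3159 ≤ 3181 < 3199 = q_5, so the answer is 126281/3159.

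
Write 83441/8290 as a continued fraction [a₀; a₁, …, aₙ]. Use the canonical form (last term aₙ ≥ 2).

83441 = 10×8290 + 541
8290 = 15×541 + 175
541 = 3×175 + 16
175 = 10×16 + 15
16 = 1×15 + 1
15 = 15×1 + 0  (stop)
So 83441/8290 = [10; 15, 3, 10, 1, 15].

[10; 15, 3, 10, 1, 15]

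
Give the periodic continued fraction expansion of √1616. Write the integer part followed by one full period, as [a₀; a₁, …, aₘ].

a₀ = ⌊√1616⌋ = 40.
With m₀=0, d₀=1 and mₖ₊₁ = dₖaₖ − mₖ, dₖ₊₁ = (n − mₖ₊₁²)/dₖ, aₖ₊₁ = ⌊(a₀+mₖ₊₁)/dₖ₊₁⌋:
  k=1: m=40, d=16, a=5
  k=2: m=40, d=1, a=80
d=1 and a=2a₀=80 at k=2, so the next step gives (m, d) = (40, 16) again — its k=1 value — and the period has length 2.

[40; 5, 80]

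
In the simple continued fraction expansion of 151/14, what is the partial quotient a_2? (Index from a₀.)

3

151 = 10·14 + 11   →  a_0 = 10
14 = 1·11 + 3   →  a_1 = 1
11 = 3·3 + 2   →  a_2 = 3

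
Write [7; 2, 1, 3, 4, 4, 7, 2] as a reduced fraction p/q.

22667/3079

Using pₖ = aₖpₖ₋₁ + pₖ₋₂ and qₖ = aₖqₖ₋₁ + qₖ₋₂:
  k=0: a=7, p=7, q=1
  k=1: a=2, p=15, q=2
  k=2: a=1, p=22, q=3
  k=3: a=3, p=81, q=11
  k=4: a=4, p=346, q=47
  k=5: a=4, p=1465, q=199
  k=6: a=7, p=10601, q=1440
  k=7: a=2, p=22667, q=3079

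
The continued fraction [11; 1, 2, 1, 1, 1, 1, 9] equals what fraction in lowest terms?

2028/173

Fold from the inside: start with 9/1.
  1 + 1/9 = 10/9
  1 + 9/10 = 19/10
  1 + 10/19 = 29/19
  1 + 19/29 = 48/29
  2 + 29/48 = 125/48
  1 + 48/125 = 173/125
  11 + 125/173 = 2028/173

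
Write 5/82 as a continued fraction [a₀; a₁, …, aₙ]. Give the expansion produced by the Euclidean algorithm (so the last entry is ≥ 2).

[0; 16, 2, 2]

5 = 0·82 + 5
82 = 16·5 + 2
5 = 2·2 + 1
2 = 2·1 + 0  (stop)
So 5/82 = [0; 16, 2, 2].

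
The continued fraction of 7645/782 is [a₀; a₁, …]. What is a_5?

2

7645 = 9·782 + 607   →  a_0 = 9
782 = 1·607 + 175   →  a_1 = 1
607 = 3·175 + 82   →  a_2 = 3
175 = 2·82 + 11   →  a_3 = 2
82 = 7·11 + 5   →  a_4 = 7
11 = 2·5 + 1   →  a_5 = 2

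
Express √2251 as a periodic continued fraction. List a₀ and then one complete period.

[47; 2, 4, 47, 4, 2, 94]

a₀ = ⌊√2251⌋ = 47.
With m₀=0, d₀=1 and mₖ₊₁ = dₖaₖ − mₖ, dₖ₊₁ = (n − mₖ₊₁²)/dₖ, aₖ₊₁ = ⌊(a₀+mₖ₊₁)/dₖ₊₁⌋:
  k=1: m=47, d=42, a=2
  k=2: m=37, d=21, a=4
  k=3: m=47, d=2, a=47
  k=4: m=47, d=21, a=4
  k=5: m=37, d=42, a=2
  k=6: m=47, d=1, a=94
d=1 and a=2a₀=94 at k=6, so the next step gives (m, d) = (47, 42) again — its k=1 value — and the period has length 6.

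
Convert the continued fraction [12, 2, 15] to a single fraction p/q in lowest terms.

387/31

Using pₖ = aₖpₖ₋₁ + pₖ₋₂ and qₖ = aₖqₖ₋₁ + qₖ₋₂:
  k=0: a=12, p=12, q=1
  k=1: a=2, p=25, q=2
  k=2: a=15, p=387, q=31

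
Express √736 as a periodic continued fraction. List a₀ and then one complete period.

[27; 7, 1, 2, 1, 2, 1, 7, 54]

a₀ = ⌊√736⌋ = 27.
With m₀=0, d₀=1 and mₖ₊₁ = dₖaₖ − mₖ, dₖ₊₁ = (n − mₖ₊₁²)/dₖ, aₖ₊₁ = ⌊(a₀+mₖ₊₁)/dₖ₊₁⌋:
  k=1: m=27, d=7, a=7
  k=2: m=22, d=36, a=1
  k=3: m=14, d=15, a=2
  k=4: m=16, d=32, a=1
  k=5: m=16, d=15, a=2
  k=6: m=14, d=36, a=1
  k=7: m=22, d=7, a=7
  k=8: m=27, d=1, a=54
d=1 and a=2a₀=54 at k=8, so the next step gives (m, d) = (27, 7) again — its k=1 value — and the period has length 8.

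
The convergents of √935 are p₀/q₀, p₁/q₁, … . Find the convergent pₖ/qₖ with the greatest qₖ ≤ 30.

√935 = [30; 1, 1, 2, 1, 2, 1, 1, 60, …] (period length 8).
Convergents:
  p_0/q_0 = 30/1
  p_1/q_1 = 31/1
  p_2/q_2 = 61/2
  p_3/q_3 = 153/5
  p_4/q_4 = 214/7
  p_5/q_5 = 581/19
  p_6/q_6 = 795/26
  p_7/q_7 = 1376/45
q_6 = 26 ≤ 30 < 45 = q_7, so the answer is 795/26.

795/26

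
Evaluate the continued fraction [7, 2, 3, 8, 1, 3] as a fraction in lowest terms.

1880/253

Fold from the inside: start with 3/1.
  1 + 1/3 = 4/3
  8 + 3/4 = 35/4
  3 + 4/35 = 109/35
  2 + 35/109 = 253/109
  7 + 109/253 = 1880/253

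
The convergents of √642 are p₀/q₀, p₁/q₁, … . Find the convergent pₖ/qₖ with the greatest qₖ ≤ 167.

1951/77

√642 = [25; 2, 1, 24, 1, 2, 50, …] (period length 6).
Convergents:
  p_0/q_0 = 25/1
  p_1/q_1 = 51/2
  p_2/q_2 = 76/3
  p_3/q_3 = 1875/74
  p_4/q_4 = 1951/77
  p_5/q_5 = 5777/228
q_4 = 77 ≤ 167 < 228 = q_5, so the answer is 1951/77.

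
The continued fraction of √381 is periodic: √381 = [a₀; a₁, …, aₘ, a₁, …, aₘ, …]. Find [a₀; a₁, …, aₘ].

a₀ = ⌊√381⌋ = 19.
With m₀=0, d₀=1 and mₖ₊₁ = dₖaₖ − mₖ, dₖ₊₁ = (n − mₖ₊₁²)/dₖ, aₖ₊₁ = ⌊(a₀+mₖ₊₁)/dₖ₊₁⌋:
  k=1: m=19, d=20, a=1
  k=2: m=1, d=19, a=1
  k=3: m=18, d=3, a=12
  k=4: m=18, d=19, a=1
  k=5: m=1, d=20, a=1
  k=6: m=19, d=1, a=38
d=1 and a=2a₀=38 at k=6, so the next step gives (m, d) = (19, 20) again — its k=1 value — and the period has length 6.

[19; 1, 1, 12, 1, 1, 38]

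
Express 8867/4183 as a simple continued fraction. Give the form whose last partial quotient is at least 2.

[2; 8, 2, 1, 6, 3, 2, 3]

8867 = 2×4183 + 501
4183 = 8×501 + 175
501 = 2×175 + 151
175 = 1×151 + 24
151 = 6×24 + 7
24 = 3×7 + 3
7 = 2×3 + 1
3 = 3×1 + 0  (stop)
So 8867/4183 = [2; 8, 2, 1, 6, 3, 2, 3].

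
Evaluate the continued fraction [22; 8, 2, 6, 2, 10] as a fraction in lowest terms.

Using pₖ = aₖpₖ₋₁ + pₖ₋₂ and qₖ = aₖqₖ₋₁ + qₖ₋₂:
  k=0: a=22, p=22, q=1
  k=1: a=8, p=177, q=8
  k=2: a=2, p=376, q=17
  k=3: a=6, p=2433, q=110
  k=4: a=2, p=5242, q=237
  k=5: a=10, p=54853, q=2480

54853/2480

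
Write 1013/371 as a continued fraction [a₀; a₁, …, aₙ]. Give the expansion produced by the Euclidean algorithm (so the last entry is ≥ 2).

[2; 1, 2, 1, 2, 2, 4, 3]

1013 = 2·371 + 271
371 = 1·271 + 100
271 = 2·100 + 71
100 = 1·71 + 29
71 = 2·29 + 13
29 = 2·13 + 3
13 = 4·3 + 1
3 = 3·1 + 0  (stop)
So 1013/371 = [2; 1, 2, 1, 2, 2, 4, 3].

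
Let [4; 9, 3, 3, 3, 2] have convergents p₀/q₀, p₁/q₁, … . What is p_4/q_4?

1261/307

Using pₖ = aₖpₖ₋₁ + pₖ₋₂, qₖ = aₖqₖ₋₁ + qₖ₋₂ (with p₋₁=1, p₋₂=0, q₋₁=0, q₋₂=1):
  k=0: a=4, p=4, q=1
  k=1: a=9, p=37, q=9
  k=2: a=3, p=115, q=28
  k=3: a=3, p=382, q=93
  k=4: a=3, p=1261, q=307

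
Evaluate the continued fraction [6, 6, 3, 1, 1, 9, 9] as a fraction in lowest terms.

23608/3833

Using pₖ = aₖpₖ₋₁ + pₖ₋₂ and qₖ = aₖqₖ₋₁ + qₖ₋₂:
  k=0: a=6, p=6, q=1
  k=1: a=6, p=37, q=6
  k=2: a=3, p=117, q=19
  k=3: a=1, p=154, q=25
  k=4: a=1, p=271, q=44
  k=5: a=9, p=2593, q=421
  k=6: a=9, p=23608, q=3833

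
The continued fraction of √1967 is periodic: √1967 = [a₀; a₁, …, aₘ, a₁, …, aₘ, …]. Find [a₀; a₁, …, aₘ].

a₀ = ⌊√1967⌋ = 44.

[44; 2, 1, 5, 1, 2, 88]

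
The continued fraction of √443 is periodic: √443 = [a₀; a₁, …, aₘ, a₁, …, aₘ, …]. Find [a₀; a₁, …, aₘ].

a₀ = ⌊√443⌋ = 21.
With m₀=0, d₀=1 and mₖ₊₁ = dₖaₖ − mₖ, dₖ₊₁ = (n − mₖ₊₁²)/dₖ, aₖ₊₁ = ⌊(a₀+mₖ₊₁)/dₖ₊₁⌋:
  k=1: m=21, d=2, a=21
  k=2: m=21, d=1, a=42
d=1 and a=2a₀=42 at k=2, so the next step gives (m, d) = (21, 2) again — its k=1 value — and the period has length 2.

[21; 21, 42]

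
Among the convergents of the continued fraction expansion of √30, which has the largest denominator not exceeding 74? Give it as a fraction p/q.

241/44

√30 = [5; 2, 10, …] (period length 2).
Convergents:
  p_0/q_0 = 5/1
  p_1/q_1 = 11/2
  p_2/q_2 = 115/21
  p_3/q_3 = 241/44
  p_4/q_4 = 2525/461
q_3 = 44 ≤ 74 < 461 = q_4, so the answer is 241/44.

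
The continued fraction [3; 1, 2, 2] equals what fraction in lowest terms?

Fold from the inside: start with 2/1.
  2 + 1/2 = 5/2
  1 + 2/5 = 7/5
  3 + 5/7 = 26/7

26/7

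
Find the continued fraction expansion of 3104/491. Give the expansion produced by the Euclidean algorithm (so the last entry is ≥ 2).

3104 = 6·491 + 158
491 = 3·158 + 17
158 = 9·17 + 5
17 = 3·5 + 2
5 = 2·2 + 1
2 = 2·1 + 0  (stop)
So 3104/491 = [6; 3, 9, 3, 2, 2].

[6; 3, 9, 3, 2, 2]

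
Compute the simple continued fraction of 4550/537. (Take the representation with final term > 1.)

4550 = 8*537 + 254
537 = 2*254 + 29
254 = 8*29 + 22
29 = 1*22 + 7
22 = 3*7 + 1
7 = 7*1 + 0  (stop)
So 4550/537 = [8; 2, 8, 1, 3, 7].

[8; 2, 8, 1, 3, 7]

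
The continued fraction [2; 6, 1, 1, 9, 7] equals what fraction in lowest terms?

1897/881

Using pₖ = aₖpₖ₋₁ + pₖ₋₂ and qₖ = aₖqₖ₋₁ + qₖ₋₂:
  k=0: a=2, p=2, q=1
  k=1: a=6, p=13, q=6
  k=2: a=1, p=15, q=7
  k=3: a=1, p=28, q=13
  k=4: a=9, p=267, q=124
  k=5: a=7, p=1897, q=881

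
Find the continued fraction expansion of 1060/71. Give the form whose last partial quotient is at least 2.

[14; 1, 13, 5]

1060 = 14·71 + 66
71 = 1·66 + 5
66 = 13·5 + 1
5 = 5·1 + 0  (stop)
So 1060/71 = [14; 1, 13, 5].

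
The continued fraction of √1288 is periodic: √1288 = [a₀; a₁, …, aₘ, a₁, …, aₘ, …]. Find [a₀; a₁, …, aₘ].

[35; 1, 7, 1, 70]

a₀ = ⌊√1288⌋ = 35.
With m₀=0, d₀=1 and mₖ₊₁ = dₖaₖ − mₖ, dₖ₊₁ = (n − mₖ₊₁²)/dₖ, aₖ₊₁ = ⌊(a₀+mₖ₊₁)/dₖ₊₁⌋:
  k=1: m=35, d=63, a=1
  k=2: m=28, d=8, a=7
  k=3: m=28, d=63, a=1
  k=4: m=35, d=1, a=70
d=1 and a=2a₀=70 at k=4, so the next step gives (m, d) = (35, 63) again — its k=1 value — and the period has length 4.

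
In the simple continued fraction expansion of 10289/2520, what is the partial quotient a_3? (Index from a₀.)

10289 = 4·2520 + 209   →  a_0 = 4
2520 = 12·209 + 12   →  a_1 = 12
209 = 17·12 + 5   →  a_2 = 17
12 = 2·5 + 2   →  a_3 = 2

2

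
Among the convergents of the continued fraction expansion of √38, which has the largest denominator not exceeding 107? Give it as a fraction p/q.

450/73

√38 = [6; 6, 12, …] (period length 2).
Convergents:
  p_0/q_0 = 6/1
  p_1/q_1 = 37/6
  p_2/q_2 = 450/73
  p_3/q_3 = 2737/444
q_2 = 73 ≤ 107 < 444 = q_3, so the answer is 450/73.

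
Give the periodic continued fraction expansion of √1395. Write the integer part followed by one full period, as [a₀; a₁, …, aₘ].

[37; 2, 1, 6, 8, 6, 1, 2, 74]

a₀ = ⌊√1395⌋ = 37.
With m₀=0, d₀=1 and mₖ₊₁ = dₖaₖ − mₖ, dₖ₊₁ = (n − mₖ₊₁²)/dₖ, aₖ₊₁ = ⌊(a₀+mₖ₊₁)/dₖ₊₁⌋:
  k=1: m=37, d=26, a=2
  k=2: m=15, d=45, a=1
  k=3: m=30, d=11, a=6
  k=4: m=36, d=9, a=8
  k=5: m=36, d=11, a=6
  k=6: m=30, d=45, a=1
  k=7: m=15, d=26, a=2
  k=8: m=37, d=1, a=74
d=1 and a=2a₀=74 at k=8, so the next step gives (m, d) = (37, 26) again — its k=1 value — and the period has length 8.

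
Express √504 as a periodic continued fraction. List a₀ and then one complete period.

[22; 2, 4, 2, 44]

a₀ = ⌊√504⌋ = 22.
With m₀=0, d₀=1 and mₖ₊₁ = dₖaₖ − mₖ, dₖ₊₁ = (n − mₖ₊₁²)/dₖ, aₖ₊₁ = ⌊(a₀+mₖ₊₁)/dₖ₊₁⌋:
  k=1: m=22, d=20, a=2
  k=2: m=18, d=9, a=4
  k=3: m=18, d=20, a=2
  k=4: m=22, d=1, a=44
d=1 and a=2a₀=44 at k=4, so the next step gives (m, d) = (22, 20) again — its k=1 value — and the period has length 4.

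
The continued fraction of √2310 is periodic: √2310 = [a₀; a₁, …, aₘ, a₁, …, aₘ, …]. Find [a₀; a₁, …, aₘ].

[48; 16, 96]

a₀ = ⌊√2310⌋ = 48.
With m₀=0, d₀=1 and mₖ₊₁ = dₖaₖ − mₖ, dₖ₊₁ = (n − mₖ₊₁²)/dₖ, aₖ₊₁ = ⌊(a₀+mₖ₊₁)/dₖ₊₁⌋:
  k=1: m=48, d=6, a=16
  k=2: m=48, d=1, a=96
d=1 and a=2a₀=96 at k=2, so the next step gives (m, d) = (48, 6) again — its k=1 value — and the period has length 2.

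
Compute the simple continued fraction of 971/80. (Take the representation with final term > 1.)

971 = 12×80 + 11
80 = 7×11 + 3
11 = 3×3 + 2
3 = 1×2 + 1
2 = 2×1 + 0  (stop)
So 971/80 = [12; 7, 3, 1, 2].

[12; 7, 3, 1, 2]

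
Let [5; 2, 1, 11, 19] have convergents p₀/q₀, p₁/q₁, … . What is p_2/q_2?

16/3

Using pₖ = aₖpₖ₋₁ + pₖ₋₂, qₖ = aₖqₖ₋₁ + qₖ₋₂ (with p₋₁=1, p₋₂=0, q₋₁=0, q₋₂=1):
  k=0: a=5, p=5, q=1
  k=1: a=2, p=11, q=2
  k=2: a=1, p=16, q=3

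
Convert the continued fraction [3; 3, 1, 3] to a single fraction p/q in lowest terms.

49/15

Using pₖ = aₖpₖ₋₁ + pₖ₋₂ and qₖ = aₖqₖ₋₁ + qₖ₋₂:
  k=0: a=3, p=3, q=1
  k=1: a=3, p=10, q=3
  k=2: a=1, p=13, q=4
  k=3: a=3, p=49, q=15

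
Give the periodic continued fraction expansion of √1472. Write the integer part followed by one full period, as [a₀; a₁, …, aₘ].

a₀ = ⌊√1472⌋ = 38.
With m₀=0, d₀=1 and mₖ₊₁ = dₖaₖ − mₖ, dₖ₊₁ = (n − mₖ₊₁²)/dₖ, aₖ₊₁ = ⌊(a₀+mₖ₊₁)/dₖ₊₁⌋:
  k=1: m=38, d=28, a=2
  k=2: m=18, d=41, a=1
  k=3: m=23, d=23, a=2
  k=4: m=23, d=41, a=1
  k=5: m=18, d=28, a=2
  k=6: m=38, d=1, a=76
d=1 and a=2a₀=76 at k=6, so the next step gives (m, d) = (38, 28) again — its k=1 value — and the period has length 6.

[38; 2, 1, 2, 1, 2, 76]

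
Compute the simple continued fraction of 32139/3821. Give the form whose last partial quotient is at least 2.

32139 = 8·3821 + 1571
3821 = 2·1571 + 679
1571 = 2·679 + 213
679 = 3·213 + 40
213 = 5·40 + 13
40 = 3·13 + 1
13 = 13·1 + 0  (stop)
So 32139/3821 = [8; 2, 2, 3, 5, 3, 13].

[8; 2, 2, 3, 5, 3, 13]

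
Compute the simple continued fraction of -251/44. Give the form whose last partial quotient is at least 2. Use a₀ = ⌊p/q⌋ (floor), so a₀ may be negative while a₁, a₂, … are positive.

[-6; 3, 2, 1, 1, 2]

-251 = -6×44 + 13
44 = 3×13 + 5
13 = 2×5 + 3
5 = 1×3 + 2
3 = 1×2 + 1
2 = 2×1 + 0  (stop)
So -251/44 = [-6; 3, 2, 1, 1, 2].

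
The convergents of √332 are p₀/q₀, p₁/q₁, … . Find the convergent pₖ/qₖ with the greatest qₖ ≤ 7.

√332 = [18; 4, 1, 1, 8, 1, 1, 4, 36, …] (period length 8).
Convergents:
  p_0/q_0 = 18/1
  p_1/q_1 = 73/4
  p_2/q_2 = 91/5
  p_3/q_3 = 164/9
q_2 = 5 ≤ 7 < 9 = q_3, so the answer is 91/5.

91/5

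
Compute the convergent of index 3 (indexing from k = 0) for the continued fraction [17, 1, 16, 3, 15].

Using pₖ = aₖpₖ₋₁ + pₖ₋₂, qₖ = aₖqₖ₋₁ + qₖ₋₂ (with p₋₁=1, p₋₂=0, q₋₁=0, q₋₂=1):
  k=0: a=17, p=17, q=1
  k=1: a=1, p=18, q=1
  k=2: a=16, p=305, q=17
  k=3: a=3, p=933, q=52

933/52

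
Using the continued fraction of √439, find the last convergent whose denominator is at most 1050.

18459/881

√439 = [20; 1, 19, 1, 40, …] (period length 4).
Convergents:
  p_0/q_0 = 20/1
  p_1/q_1 = 21/1
  p_2/q_2 = 419/20
  p_3/q_3 = 440/21
  p_4/q_4 = 18019/860
  p_5/q_5 = 18459/881
  p_6/q_6 = 368740/17599
q_5 = 881 ≤ 1050 < 17599 = q_6, so the answer is 18459/881.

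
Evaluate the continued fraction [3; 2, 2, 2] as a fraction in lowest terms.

41/12

Fold from the inside: start with 2/1.
  2 + 1/2 = 5/2
  2 + 2/5 = 12/5
  3 + 5/12 = 41/12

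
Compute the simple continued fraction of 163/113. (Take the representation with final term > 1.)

[1; 2, 3, 1, 5, 2]

163 = 1*113 + 50
113 = 2*50 + 13
50 = 3*13 + 11
13 = 1*11 + 2
11 = 5*2 + 1
2 = 2*1 + 0  (stop)
So 163/113 = [1; 2, 3, 1, 5, 2].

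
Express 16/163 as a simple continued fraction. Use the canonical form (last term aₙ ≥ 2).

16 = 0·163 + 16
163 = 10·16 + 3
16 = 5·3 + 1
3 = 3·1 + 0  (stop)
So 16/163 = [0; 10, 5, 3].

[0; 10, 5, 3]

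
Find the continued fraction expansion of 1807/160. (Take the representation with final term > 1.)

1807 = 11×160 + 47
160 = 3×47 + 19
47 = 2×19 + 9
19 = 2×9 + 1
9 = 9×1 + 0  (stop)
So 1807/160 = [11; 3, 2, 2, 9].

[11; 3, 2, 2, 9]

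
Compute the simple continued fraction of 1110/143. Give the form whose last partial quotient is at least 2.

[7; 1, 3, 4, 1, 6]

1110 = 7*143 + 109
143 = 1*109 + 34
109 = 3*34 + 7
34 = 4*7 + 6
7 = 1*6 + 1
6 = 6*1 + 0  (stop)
So 1110/143 = [7; 1, 3, 4, 1, 6].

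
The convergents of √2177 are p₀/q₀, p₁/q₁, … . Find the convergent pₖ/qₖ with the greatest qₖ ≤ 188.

5599/120

√2177 = [46; 1, 1, 1, 12, 1, 1, 1, 92, …] (period length 8).
Convergents:
  p_0/q_0 = 46/1
  p_1/q_1 = 47/1
  p_2/q_2 = 93/2
  p_3/q_3 = 140/3
  p_4/q_4 = 1773/38
  p_5/q_5 = 1913/41
  p_6/q_6 = 3686/79
  p_7/q_7 = 5599/120
  p_8/q_8 = 518794/11119
q_7 = 120 ≤ 188 < 11119 = q_8, so the answer is 5599/120.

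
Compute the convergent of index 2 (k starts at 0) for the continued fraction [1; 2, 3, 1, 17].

Using pₖ = aₖpₖ₋₁ + pₖ₋₂, qₖ = aₖqₖ₋₁ + qₖ₋₂ (with p₋₁=1, p₋₂=0, q₋₁=0, q₋₂=1):
  k=0: a=1, p=1, q=1
  k=1: a=2, p=3, q=2
  k=2: a=3, p=10, q=7

10/7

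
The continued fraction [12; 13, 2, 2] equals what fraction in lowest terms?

Using pₖ = aₖpₖ₋₁ + pₖ₋₂ and qₖ = aₖqₖ₋₁ + qₖ₋₂:
  k=0: a=12, p=12, q=1
  k=1: a=13, p=157, q=13
  k=2: a=2, p=326, q=27
  k=3: a=2, p=809, q=67

809/67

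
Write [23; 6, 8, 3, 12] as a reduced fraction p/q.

43663/1885

Using pₖ = aₖpₖ₋₁ + pₖ₋₂ and qₖ = aₖqₖ₋₁ + qₖ₋₂:
  k=0: a=23, p=23, q=1
  k=1: a=6, p=139, q=6
  k=2: a=8, p=1135, q=49
  k=3: a=3, p=3544, q=153
  k=4: a=12, p=43663, q=1885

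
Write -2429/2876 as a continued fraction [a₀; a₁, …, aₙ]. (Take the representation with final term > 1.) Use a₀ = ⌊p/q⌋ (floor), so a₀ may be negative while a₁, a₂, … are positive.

[-1; 6, 2, 3, 3, 2, 8]

-2429 = -1×2876 + 447
2876 = 6×447 + 194
447 = 2×194 + 59
194 = 3×59 + 17
59 = 3×17 + 8
17 = 2×8 + 1
8 = 8×1 + 0  (stop)
So -2429/2876 = [-1; 6, 2, 3, 3, 2, 8].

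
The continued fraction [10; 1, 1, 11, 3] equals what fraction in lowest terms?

747/71

Fold from the inside: start with 3/1.
  11 + 1/3 = 34/3
  1 + 3/34 = 37/34
  1 + 34/37 = 71/37
  10 + 37/71 = 747/71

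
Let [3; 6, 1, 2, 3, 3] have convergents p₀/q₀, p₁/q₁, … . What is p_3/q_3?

63/20

Using pₖ = aₖpₖ₋₁ + pₖ₋₂, qₖ = aₖqₖ₋₁ + qₖ₋₂ (with p₋₁=1, p₋₂=0, q₋₁=0, q₋₂=1):
  k=0: a=3, p=3, q=1
  k=1: a=6, p=19, q=6
  k=2: a=1, p=22, q=7
  k=3: a=2, p=63, q=20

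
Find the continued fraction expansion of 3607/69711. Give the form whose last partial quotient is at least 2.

[0; 19, 3, 16, 7, 3, 3]

3607 = 0×69711 + 3607
69711 = 19×3607 + 1178
3607 = 3×1178 + 73
1178 = 16×73 + 10
73 = 7×10 + 3
10 = 3×3 + 1
3 = 3×1 + 0  (stop)
So 3607/69711 = [0; 19, 3, 16, 7, 3, 3].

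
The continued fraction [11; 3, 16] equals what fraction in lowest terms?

555/49

Using pₖ = aₖpₖ₋₁ + pₖ₋₂ and qₖ = aₖqₖ₋₁ + qₖ₋₂:
  k=0: a=11, p=11, q=1
  k=1: a=3, p=34, q=3
  k=2: a=16, p=555, q=49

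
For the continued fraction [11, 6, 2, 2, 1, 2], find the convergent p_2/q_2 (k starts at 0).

Using pₖ = aₖpₖ₋₁ + pₖ₋₂, qₖ = aₖqₖ₋₁ + qₖ₋₂ (with p₋₁=1, p₋₂=0, q₋₁=0, q₋₂=1):
  k=0: a=11, p=11, q=1
  k=1: a=6, p=67, q=6
  k=2: a=2, p=145, q=13

145/13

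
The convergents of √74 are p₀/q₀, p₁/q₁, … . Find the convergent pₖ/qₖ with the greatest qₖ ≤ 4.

26/3

√74 = [8; 1, 1, 1, 1, 16, …] (period length 5).
Convergents:
  p_0/q_0 = 8/1
  p_1/q_1 = 9/1
  p_2/q_2 = 17/2
  p_3/q_3 = 26/3
  p_4/q_4 = 43/5
q_3 = 3 ≤ 4 < 5 = q_4, so the answer is 26/3.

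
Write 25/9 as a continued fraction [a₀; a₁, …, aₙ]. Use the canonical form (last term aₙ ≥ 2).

25 = 2·9 + 7
9 = 1·7 + 2
7 = 3·2 + 1
2 = 2·1 + 0  (stop)
So 25/9 = [2; 1, 3, 2].

[2; 1, 3, 2]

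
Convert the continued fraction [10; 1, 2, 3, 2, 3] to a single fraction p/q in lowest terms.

845/79

Using pₖ = aₖpₖ₋₁ + pₖ₋₂ and qₖ = aₖqₖ₋₁ + qₖ₋₂:
  k=0: a=10, p=10, q=1
  k=1: a=1, p=11, q=1
  k=2: a=2, p=32, q=3
  k=3: a=3, p=107, q=10
  k=4: a=2, p=246, q=23
  k=5: a=3, p=845, q=79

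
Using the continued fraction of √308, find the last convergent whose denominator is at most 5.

35/2

√308 = [17; 1, 1, 4, 1, 1, 34, …] (period length 6).
Convergents:
  p_0/q_0 = 17/1
  p_1/q_1 = 18/1
  p_2/q_2 = 35/2
  p_3/q_3 = 158/9
q_2 = 2 ≤ 5 < 9 = q_3, so the answer is 35/2.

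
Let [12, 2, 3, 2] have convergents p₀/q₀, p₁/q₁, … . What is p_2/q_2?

Using pₖ = aₖpₖ₋₁ + pₖ₋₂, qₖ = aₖqₖ₋₁ + qₖ₋₂ (with p₋₁=1, p₋₂=0, q₋₁=0, q₋₂=1):
  k=0: a=12, p=12, q=1
  k=1: a=2, p=25, q=2
  k=2: a=3, p=87, q=7

87/7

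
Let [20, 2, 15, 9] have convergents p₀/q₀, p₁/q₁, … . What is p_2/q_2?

635/31

Using pₖ = aₖpₖ₋₁ + pₖ₋₂, qₖ = aₖqₖ₋₁ + qₖ₋₂ (with p₋₁=1, p₋₂=0, q₋₁=0, q₋₂=1):
  k=0: a=20, p=20, q=1
  k=1: a=2, p=41, q=2
  k=2: a=15, p=635, q=31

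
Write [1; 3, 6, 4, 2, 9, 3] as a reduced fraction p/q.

6836/5193

Using pₖ = aₖpₖ₋₁ + pₖ₋₂ and qₖ = aₖqₖ₋₁ + qₖ₋₂:
  k=0: a=1, p=1, q=1
  k=1: a=3, p=4, q=3
  k=2: a=6, p=25, q=19
  k=3: a=4, p=104, q=79
  k=4: a=2, p=233, q=177
  k=5: a=9, p=2201, q=1672
  k=6: a=3, p=6836, q=5193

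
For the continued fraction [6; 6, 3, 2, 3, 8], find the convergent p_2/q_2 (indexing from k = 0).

117/19

Using pₖ = aₖpₖ₋₁ + pₖ₋₂, qₖ = aₖqₖ₋₁ + qₖ₋₂ (with p₋₁=1, p₋₂=0, q₋₁=0, q₋₂=1):
  k=0: a=6, p=6, q=1
  k=1: a=6, p=37, q=6
  k=2: a=3, p=117, q=19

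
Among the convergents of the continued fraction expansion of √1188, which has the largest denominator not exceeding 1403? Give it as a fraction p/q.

22714/659

√1188 = [34; 2, 7, 6, 7, 2, 68, …] (period length 6).
Convergents:
  p_0/q_0 = 34/1
  p_1/q_1 = 69/2
  p_2/q_2 = 517/15
  p_3/q_3 = 3171/92
  p_4/q_4 = 22714/659
  p_5/q_5 = 48599/1410
q_4 = 659 ≤ 1403 < 1410 = q_5, so the answer is 22714/659.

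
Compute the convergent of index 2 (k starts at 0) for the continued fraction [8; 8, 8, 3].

528/65

Using pₖ = aₖpₖ₋₁ + pₖ₋₂, qₖ = aₖqₖ₋₁ + qₖ₋₂ (with p₋₁=1, p₋₂=0, q₋₁=0, q₋₂=1):
  k=0: a=8, p=8, q=1
  k=1: a=8, p=65, q=8
  k=2: a=8, p=528, q=65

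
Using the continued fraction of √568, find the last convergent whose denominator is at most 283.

√568 = [23; 1, 4, 1, 46, …] (period length 4).
Convergents:
  p_0/q_0 = 23/1
  p_1/q_1 = 24/1
  p_2/q_2 = 119/5
  p_3/q_3 = 143/6
  p_4/q_4 = 6697/281
  p_5/q_5 = 6840/287
q_4 = 281 ≤ 283 < 287 = q_5, so the answer is 6697/281.

6697/281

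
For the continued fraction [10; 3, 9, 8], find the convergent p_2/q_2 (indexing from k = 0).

289/28

Using pₖ = aₖpₖ₋₁ + pₖ₋₂, qₖ = aₖqₖ₋₁ + qₖ₋₂ (with p₋₁=1, p₋₂=0, q₋₁=0, q₋₂=1):
  k=0: a=10, p=10, q=1
  k=1: a=3, p=31, q=3
  k=2: a=9, p=289, q=28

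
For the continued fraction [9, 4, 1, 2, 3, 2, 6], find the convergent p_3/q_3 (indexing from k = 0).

Using pₖ = aₖpₖ₋₁ + pₖ₋₂, qₖ = aₖqₖ₋₁ + qₖ₋₂ (with p₋₁=1, p₋₂=0, q₋₁=0, q₋₂=1):
  k=0: a=9, p=9, q=1
  k=1: a=4, p=37, q=4
  k=2: a=1, p=46, q=5
  k=3: a=2, p=129, q=14

129/14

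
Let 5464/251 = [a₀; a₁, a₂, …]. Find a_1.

5464 = 21·251 + 193   →  a_0 = 21
251 = 1·193 + 58   →  a_1 = 1

1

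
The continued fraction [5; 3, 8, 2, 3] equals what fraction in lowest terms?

979/184

Fold from the inside: start with 3/1.
  2 + 1/3 = 7/3
  8 + 3/7 = 59/7
  3 + 7/59 = 184/59
  5 + 59/184 = 979/184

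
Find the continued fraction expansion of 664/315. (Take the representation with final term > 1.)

664 = 2*315 + 34
315 = 9*34 + 9
34 = 3*9 + 7
9 = 1*7 + 2
7 = 3*2 + 1
2 = 2*1 + 0  (stop)
So 664/315 = [2; 9, 3, 1, 3, 2].

[2; 9, 3, 1, 3, 2]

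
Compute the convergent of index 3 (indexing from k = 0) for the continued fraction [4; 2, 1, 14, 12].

Using pₖ = aₖpₖ₋₁ + pₖ₋₂, qₖ = aₖqₖ₋₁ + qₖ₋₂ (with p₋₁=1, p₋₂=0, q₋₁=0, q₋₂=1):
  k=0: a=4, p=4, q=1
  k=1: a=2, p=9, q=2
  k=2: a=1, p=13, q=3
  k=3: a=14, p=191, q=44

191/44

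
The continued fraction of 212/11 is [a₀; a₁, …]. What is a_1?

3

212 = 19·11 + 3   →  a_0 = 19
11 = 3·3 + 2   →  a_1 = 3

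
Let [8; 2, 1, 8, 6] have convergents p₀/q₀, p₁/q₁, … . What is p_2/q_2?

25/3

Using pₖ = aₖpₖ₋₁ + pₖ₋₂, qₖ = aₖqₖ₋₁ + qₖ₋₂ (with p₋₁=1, p₋₂=0, q₋₁=0, q₋₂=1):
  k=0: a=8, p=8, q=1
  k=1: a=2, p=17, q=2
  k=2: a=1, p=25, q=3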